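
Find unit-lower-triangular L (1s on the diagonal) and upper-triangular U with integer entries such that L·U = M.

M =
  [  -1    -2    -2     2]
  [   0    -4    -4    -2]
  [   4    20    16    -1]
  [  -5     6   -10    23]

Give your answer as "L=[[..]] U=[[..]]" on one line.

  R1 -= 0·R0 → [0,-4,-4,-2]
  R2 -= -4·R0 → [0,12,8,7]
  R3 -= 5·R0 → [0,16,0,13]
  R2 -= -3·R1 → [0,0,-4,1]
  R3 -= -4·R1 → [0,0,-16,5]
  R3 -= 4·R2 → [0,0,0,1]

L=[[1,0,0,0],[0,1,0,0],[-4,-3,1,0],[5,-4,4,1]] U=[[-1,-2,-2,2],[0,-4,-4,-2],[0,0,-4,1],[0,0,0,1]]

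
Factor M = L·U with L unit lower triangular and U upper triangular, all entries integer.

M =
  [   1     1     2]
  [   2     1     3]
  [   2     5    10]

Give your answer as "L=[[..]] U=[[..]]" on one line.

  row1 -= 2·row0 → [0,-1,-1]
  row2 -= 2·row0 → [0,3,6]
  row2 -= -3·row1 → [0,0,3]

L=[[1,0,0],[2,1,0],[2,-3,1]] U=[[1,1,2],[0,-1,-1],[0,0,3]]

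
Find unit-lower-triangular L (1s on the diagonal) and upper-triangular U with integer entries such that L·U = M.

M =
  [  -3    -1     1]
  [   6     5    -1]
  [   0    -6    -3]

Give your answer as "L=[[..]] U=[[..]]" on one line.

L=[[1,0,0],[-2,1,0],[0,-2,1]] U=[[-3,-1,1],[0,3,1],[0,0,-1]]

  r1 -= -2·r0 → [0,3,1]
  r2 -= 0·r0 → [0,-6,-3]
  r2 -= -2·r1 → [0,0,-1]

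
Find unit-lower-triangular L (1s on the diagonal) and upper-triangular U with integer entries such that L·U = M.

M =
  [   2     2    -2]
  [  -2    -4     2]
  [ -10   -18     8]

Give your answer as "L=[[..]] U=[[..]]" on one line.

L=[[1,0,0],[-1,1,0],[-5,4,1]] U=[[2,2,-2],[0,-2,0],[0,0,-2]]

  R1 -= -1·R0 → [0,-2,0]
  R2 -= -5·R0 → [0,-8,-2]
  R2 -= 4·R1 → [0,0,-2]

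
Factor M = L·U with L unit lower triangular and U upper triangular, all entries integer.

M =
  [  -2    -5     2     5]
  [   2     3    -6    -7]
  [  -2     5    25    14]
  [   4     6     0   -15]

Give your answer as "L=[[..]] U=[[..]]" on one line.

L=[[1,0,0,0],[-1,1,0,0],[1,-5,1,0],[-2,2,4,1]] U=[[-2,-5,2,5],[0,-2,-4,-2],[0,0,3,-1],[0,0,0,3]]

  row1 -= -1·row0 → [0,-2,-4,-2]
  row2 -= 1·row0 → [0,10,23,9]
  row3 -= -2·row0 → [0,-4,4,-5]
  row2 -= -5·row1 → [0,0,3,-1]
  row3 -= 2·row1 → [0,0,12,-1]
  row3 -= 4·row2 → [0,0,0,3]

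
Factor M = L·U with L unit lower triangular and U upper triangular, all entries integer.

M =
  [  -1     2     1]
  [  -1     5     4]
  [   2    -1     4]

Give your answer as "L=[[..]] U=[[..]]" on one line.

  R1 -= 1·R0 → [0,3,3]
  R2 -= -2·R0 → [0,3,6]
  R2 -= 1·R1 → [0,0,3]

L=[[1,0,0],[1,1,0],[-2,1,1]] U=[[-1,2,1],[0,3,3],[0,0,3]]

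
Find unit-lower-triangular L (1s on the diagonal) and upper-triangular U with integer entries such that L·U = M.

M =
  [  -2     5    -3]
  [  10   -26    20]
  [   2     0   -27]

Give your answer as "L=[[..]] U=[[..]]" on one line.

L=[[1,0,0],[-5,1,0],[-1,-5,1]] U=[[-2,5,-3],[0,-1,5],[0,0,-5]]

  R1 -= -5·R0 → [0,-1,5]
  R2 -= -1·R0 → [0,5,-30]
  R2 -= -5·R1 → [0,0,-5]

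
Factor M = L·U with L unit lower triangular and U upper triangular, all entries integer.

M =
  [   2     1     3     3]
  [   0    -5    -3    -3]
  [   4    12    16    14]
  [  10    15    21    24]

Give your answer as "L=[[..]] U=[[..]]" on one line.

L=[[1,0,0,0],[0,1,0,0],[2,-2,1,0],[5,-2,0,1]] U=[[2,1,3,3],[0,-5,-3,-3],[0,0,4,2],[0,0,0,3]]

  r1 -= 0·r0 → [0,-5,-3,-3]
  r2 -= 2·r0 → [0,10,10,8]
  r3 -= 5·r0 → [0,10,6,9]
  r2 -= -2·r1 → [0,0,4,2]
  r3 -= -2·r1 → [0,0,0,3]
  r3 -= 0·r2 → [0,0,0,3]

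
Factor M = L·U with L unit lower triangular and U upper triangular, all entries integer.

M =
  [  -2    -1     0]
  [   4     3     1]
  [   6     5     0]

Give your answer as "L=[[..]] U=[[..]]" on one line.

L=[[1,0,0],[-2,1,0],[-3,2,1]] U=[[-2,-1,0],[0,1,1],[0,0,-2]]

  r1 -= -2·r0 → [0,1,1]
  r2 -= -3·r0 → [0,2,0]
  r2 -= 2·r1 → [0,0,-2]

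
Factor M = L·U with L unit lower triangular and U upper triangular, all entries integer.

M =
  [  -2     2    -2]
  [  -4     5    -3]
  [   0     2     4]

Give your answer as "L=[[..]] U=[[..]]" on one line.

L=[[1,0,0],[2,1,0],[0,2,1]] U=[[-2,2,-2],[0,1,1],[0,0,2]]

  row1 -= 2·row0 → [0,1,1]
  row2 -= 0·row0 → [0,2,4]
  row2 -= 2·row1 → [0,0,2]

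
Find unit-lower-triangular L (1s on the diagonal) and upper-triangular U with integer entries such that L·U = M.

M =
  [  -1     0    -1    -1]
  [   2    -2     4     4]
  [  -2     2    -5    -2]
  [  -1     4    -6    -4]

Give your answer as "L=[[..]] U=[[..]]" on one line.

L=[[1,0,0,0],[-2,1,0,0],[2,-1,1,0],[1,-2,1,1]] U=[[-1,0,-1,-1],[0,-2,2,2],[0,0,-1,2],[0,0,0,-1]]

  R1 -= -2·R0 → [0,-2,2,2]
  R2 -= 2·R0 → [0,2,-3,0]
  R3 -= 1·R0 → [0,4,-5,-3]
  R2 -= -1·R1 → [0,0,-1,2]
  R3 -= -2·R1 → [0,0,-1,1]
  R3 -= 1·R2 → [0,0,0,-1]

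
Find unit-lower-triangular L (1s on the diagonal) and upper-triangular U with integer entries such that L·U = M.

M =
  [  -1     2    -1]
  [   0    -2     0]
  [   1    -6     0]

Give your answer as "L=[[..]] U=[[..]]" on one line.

L=[[1,0,0],[0,1,0],[-1,2,1]] U=[[-1,2,-1],[0,-2,0],[0,0,-1]]

  r1 -= 0·r0 → [0,-2,0]
  r2 -= -1·r0 → [0,-4,-1]
  r2 -= 2·r1 → [0,0,-1]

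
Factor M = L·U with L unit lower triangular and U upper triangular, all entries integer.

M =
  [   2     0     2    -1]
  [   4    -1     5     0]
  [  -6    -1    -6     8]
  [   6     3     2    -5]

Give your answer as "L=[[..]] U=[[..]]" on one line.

  row1 -= 2·row0 → [0,-1,1,2]
  row2 -= -3·row0 → [0,-1,0,5]
  row3 -= 3·row0 → [0,3,-4,-2]
  row2 -= 1·row1 → [0,0,-1,3]
  row3 -= -3·row1 → [0,0,-1,4]
  row3 -= 1·row2 → [0,0,0,1]

L=[[1,0,0,0],[2,1,0,0],[-3,1,1,0],[3,-3,1,1]] U=[[2,0,2,-1],[0,-1,1,2],[0,0,-1,3],[0,0,0,1]]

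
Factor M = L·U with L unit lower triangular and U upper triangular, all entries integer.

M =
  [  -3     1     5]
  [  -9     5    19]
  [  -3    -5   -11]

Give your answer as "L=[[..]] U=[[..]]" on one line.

L=[[1,0,0],[3,1,0],[1,-3,1]] U=[[-3,1,5],[0,2,4],[0,0,-4]]

  r1 -= 3·r0 → [0,2,4]
  r2 -= 1·r0 → [0,-6,-16]
  r2 -= -3·r1 → [0,0,-4]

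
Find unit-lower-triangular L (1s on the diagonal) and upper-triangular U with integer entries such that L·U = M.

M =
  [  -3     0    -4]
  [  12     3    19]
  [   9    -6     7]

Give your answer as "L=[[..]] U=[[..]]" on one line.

L=[[1,0,0],[-4,1,0],[-3,-2,1]] U=[[-3,0,-4],[0,3,3],[0,0,1]]

  row1 -= -4·row0 → [0,3,3]
  row2 -= -3·row0 → [0,-6,-5]
  row2 -= -2·row1 → [0,0,1]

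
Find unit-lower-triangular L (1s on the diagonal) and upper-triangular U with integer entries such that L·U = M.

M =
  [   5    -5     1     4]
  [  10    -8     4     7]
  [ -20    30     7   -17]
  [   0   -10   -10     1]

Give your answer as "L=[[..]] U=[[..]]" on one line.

L=[[1,0,0,0],[2,1,0,0],[-4,5,1,0],[0,-5,0,1]] U=[[5,-5,1,4],[0,2,2,-1],[0,0,1,4],[0,0,0,-4]]

  R1 -= 2·R0 → [0,2,2,-1]
  R2 -= -4·R0 → [0,10,11,-1]
  R3 -= 0·R0 → [0,-10,-10,1]
  R2 -= 5·R1 → [0,0,1,4]
  R3 -= -5·R1 → [0,0,0,-4]
  R3 -= 0·R2 → [0,0,0,-4]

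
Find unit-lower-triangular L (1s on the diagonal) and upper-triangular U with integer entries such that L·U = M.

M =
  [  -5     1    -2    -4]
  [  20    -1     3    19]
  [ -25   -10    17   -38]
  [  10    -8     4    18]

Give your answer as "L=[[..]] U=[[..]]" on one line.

  R1 -= -4·R0 → [0,3,-5,3]
  R2 -= 5·R0 → [0,-15,27,-18]
  R3 -= -2·R0 → [0,-6,0,10]
  R2 -= -5·R1 → [0,0,2,-3]
  R3 -= -2·R1 → [0,0,-10,16]
  R3 -= -5·R2 → [0,0,0,1]

L=[[1,0,0,0],[-4,1,0,0],[5,-5,1,0],[-2,-2,-5,1]] U=[[-5,1,-2,-4],[0,3,-5,3],[0,0,2,-3],[0,0,0,1]]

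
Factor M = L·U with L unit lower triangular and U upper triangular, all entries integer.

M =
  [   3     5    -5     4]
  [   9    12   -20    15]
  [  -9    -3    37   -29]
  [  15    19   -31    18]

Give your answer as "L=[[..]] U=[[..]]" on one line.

L=[[1,0,0,0],[3,1,0,0],[-3,-4,1,0],[5,2,2,1]] U=[[3,5,-5,4],[0,-3,-5,3],[0,0,2,-5],[0,0,0,2]]

  row1 -= 3·row0 → [0,-3,-5,3]
  row2 -= -3·row0 → [0,12,22,-17]
  row3 -= 5·row0 → [0,-6,-6,-2]
  row2 -= -4·row1 → [0,0,2,-5]
  row3 -= 2·row1 → [0,0,4,-8]
  row3 -= 2·row2 → [0,0,0,2]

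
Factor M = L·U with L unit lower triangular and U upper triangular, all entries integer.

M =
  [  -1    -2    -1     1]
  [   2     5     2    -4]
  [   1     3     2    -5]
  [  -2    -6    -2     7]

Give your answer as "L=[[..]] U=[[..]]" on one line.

  row1 -= -2·row0 → [0,1,0,-2]
  row2 -= -1·row0 → [0,1,1,-4]
  row3 -= 2·row0 → [0,-2,0,5]
  row2 -= 1·row1 → [0,0,1,-2]
  row3 -= -2·row1 → [0,0,0,1]
  row3 -= 0·row2 → [0,0,0,1]

L=[[1,0,0,0],[-2,1,0,0],[-1,1,1,0],[2,-2,0,1]] U=[[-1,-2,-1,1],[0,1,0,-2],[0,0,1,-2],[0,0,0,1]]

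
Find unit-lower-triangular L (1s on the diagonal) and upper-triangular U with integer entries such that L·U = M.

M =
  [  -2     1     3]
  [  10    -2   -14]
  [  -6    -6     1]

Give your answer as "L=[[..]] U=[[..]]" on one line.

  R1 -= -5·R0 → [0,3,1]
  R2 -= 3·R0 → [0,-9,-8]
  R2 -= -3·R1 → [0,0,-5]

L=[[1,0,0],[-5,1,0],[3,-3,1]] U=[[-2,1,3],[0,3,1],[0,0,-5]]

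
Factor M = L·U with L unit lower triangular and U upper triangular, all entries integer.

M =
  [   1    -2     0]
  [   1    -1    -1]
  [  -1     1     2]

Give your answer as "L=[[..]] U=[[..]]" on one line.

L=[[1,0,0],[1,1,0],[-1,-1,1]] U=[[1,-2,0],[0,1,-1],[0,0,1]]

  row1 -= 1·row0 → [0,1,-1]
  row2 -= -1·row0 → [0,-1,2]
  row2 -= -1·row1 → [0,0,1]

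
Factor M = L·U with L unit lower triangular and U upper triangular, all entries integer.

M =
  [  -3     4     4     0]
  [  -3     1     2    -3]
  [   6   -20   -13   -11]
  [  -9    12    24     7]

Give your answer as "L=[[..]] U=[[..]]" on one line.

L=[[1,0,0,0],[1,1,0,0],[-2,4,1,0],[3,0,4,1]] U=[[-3,4,4,0],[0,-3,-2,-3],[0,0,3,1],[0,0,0,3]]

  r1 -= 1·r0 → [0,-3,-2,-3]
  r2 -= -2·r0 → [0,-12,-5,-11]
  r3 -= 3·r0 → [0,0,12,7]
  r2 -= 4·r1 → [0,0,3,1]
  r3 -= 0·r1 → [0,0,12,7]
  r3 -= 4·r2 → [0,0,0,3]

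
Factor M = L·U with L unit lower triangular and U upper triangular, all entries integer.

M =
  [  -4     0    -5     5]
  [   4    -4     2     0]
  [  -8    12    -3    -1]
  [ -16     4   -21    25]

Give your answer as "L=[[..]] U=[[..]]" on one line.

L=[[1,0,0,0],[-1,1,0,0],[2,-3,1,0],[4,-1,2,1]] U=[[-4,0,-5,5],[0,-4,-3,5],[0,0,-2,4],[0,0,0,2]]

  r1 -= -1·r0 → [0,-4,-3,5]
  r2 -= 2·r0 → [0,12,7,-11]
  r3 -= 4·r0 → [0,4,-1,5]
  r2 -= -3·r1 → [0,0,-2,4]
  r3 -= -1·r1 → [0,0,-4,10]
  r3 -= 2·r2 → [0,0,0,2]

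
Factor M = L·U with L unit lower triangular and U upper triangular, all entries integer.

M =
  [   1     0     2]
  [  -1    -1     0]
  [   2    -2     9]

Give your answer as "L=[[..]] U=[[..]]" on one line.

  R1 -= -1·R0 → [0,-1,2]
  R2 -= 2·R0 → [0,-2,5]
  R2 -= 2·R1 → [0,0,1]

L=[[1,0,0],[-1,1,0],[2,2,1]] U=[[1,0,2],[0,-1,2],[0,0,1]]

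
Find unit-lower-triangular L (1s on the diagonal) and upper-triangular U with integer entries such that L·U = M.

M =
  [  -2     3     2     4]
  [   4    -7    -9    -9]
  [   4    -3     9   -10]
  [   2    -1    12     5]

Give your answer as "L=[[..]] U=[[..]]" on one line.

L=[[1,0,0,0],[-2,1,0,0],[-2,-3,1,0],[-1,-2,-2,1]] U=[[-2,3,2,4],[0,-1,-5,-1],[0,0,-2,-5],[0,0,0,-3]]

  row1 -= -2·row0 → [0,-1,-5,-1]
  row2 -= -2·row0 → [0,3,13,-2]
  row3 -= -1·row0 → [0,2,14,9]
  row2 -= -3·row1 → [0,0,-2,-5]
  row3 -= -2·row1 → [0,0,4,7]
  row3 -= -2·row2 → [0,0,0,-3]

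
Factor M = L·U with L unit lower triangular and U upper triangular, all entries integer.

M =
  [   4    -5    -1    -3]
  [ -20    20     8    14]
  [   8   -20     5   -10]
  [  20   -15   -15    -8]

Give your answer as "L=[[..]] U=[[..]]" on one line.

  r1 -= -5·r0 → [0,-5,3,-1]
  r2 -= 2·r0 → [0,-10,7,-4]
  r3 -= 5·r0 → [0,10,-10,7]
  r2 -= 2·r1 → [0,0,1,-2]
  r3 -= -2·r1 → [0,0,-4,5]
  r3 -= -4·r2 → [0,0,0,-3]

L=[[1,0,0,0],[-5,1,0,0],[2,2,1,0],[5,-2,-4,1]] U=[[4,-5,-1,-3],[0,-5,3,-1],[0,0,1,-2],[0,0,0,-3]]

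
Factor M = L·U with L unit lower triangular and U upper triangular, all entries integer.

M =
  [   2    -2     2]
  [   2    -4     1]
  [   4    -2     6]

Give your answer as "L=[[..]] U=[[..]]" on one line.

L=[[1,0,0],[1,1,0],[2,-1,1]] U=[[2,-2,2],[0,-2,-1],[0,0,1]]

  row1 -= 1·row0 → [0,-2,-1]
  row2 -= 2·row0 → [0,2,2]
  row2 -= -1·row1 → [0,0,1]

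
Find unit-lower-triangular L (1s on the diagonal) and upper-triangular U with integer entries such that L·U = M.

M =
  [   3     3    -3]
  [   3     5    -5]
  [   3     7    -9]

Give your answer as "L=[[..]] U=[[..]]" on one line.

L=[[1,0,0],[1,1,0],[1,2,1]] U=[[3,3,-3],[0,2,-2],[0,0,-2]]

  r1 -= 1·r0 → [0,2,-2]
  r2 -= 1·r0 → [0,4,-6]
  r2 -= 2·r1 → [0,0,-2]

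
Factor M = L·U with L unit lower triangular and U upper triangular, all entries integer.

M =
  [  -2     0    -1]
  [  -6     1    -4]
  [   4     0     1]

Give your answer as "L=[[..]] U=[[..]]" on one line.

L=[[1,0,0],[3,1,0],[-2,0,1]] U=[[-2,0,-1],[0,1,-1],[0,0,-1]]

  r1 -= 3·r0 → [0,1,-1]
  r2 -= -2·r0 → [0,0,-1]
  r2 -= 0·r1 → [0,0,-1]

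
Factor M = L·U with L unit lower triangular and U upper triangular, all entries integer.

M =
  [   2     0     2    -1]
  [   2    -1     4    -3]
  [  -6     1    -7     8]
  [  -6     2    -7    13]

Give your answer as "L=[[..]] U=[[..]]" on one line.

L=[[1,0,0,0],[1,1,0,0],[-3,-1,1,0],[-3,-2,3,1]] U=[[2,0,2,-1],[0,-1,2,-2],[0,0,1,3],[0,0,0,-3]]

  r1 -= 1·r0 → [0,-1,2,-2]
  r2 -= -3·r0 → [0,1,-1,5]
  r3 -= -3·r0 → [0,2,-1,10]
  r2 -= -1·r1 → [0,0,1,3]
  r3 -= -2·r1 → [0,0,3,6]
  r3 -= 3·r2 → [0,0,0,-3]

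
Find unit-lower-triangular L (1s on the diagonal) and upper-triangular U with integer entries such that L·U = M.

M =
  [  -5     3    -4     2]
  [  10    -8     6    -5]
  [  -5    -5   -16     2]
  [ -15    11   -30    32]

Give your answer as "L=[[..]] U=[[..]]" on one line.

  R1 -= -2·R0 → [0,-2,-2,-1]
  R2 -= 1·R0 → [0,-8,-12,0]
  R3 -= 3·R0 → [0,2,-18,26]
  R2 -= 4·R1 → [0,0,-4,4]
  R3 -= -1·R1 → [0,0,-20,25]
  R3 -= 5·R2 → [0,0,0,5]

L=[[1,0,0,0],[-2,1,0,0],[1,4,1,0],[3,-1,5,1]] U=[[-5,3,-4,2],[0,-2,-2,-1],[0,0,-4,4],[0,0,0,5]]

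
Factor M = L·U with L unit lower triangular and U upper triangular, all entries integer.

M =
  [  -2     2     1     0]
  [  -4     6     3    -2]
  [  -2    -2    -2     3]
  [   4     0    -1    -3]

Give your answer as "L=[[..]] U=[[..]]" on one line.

  R1 -= 2·R0 → [0,2,1,-2]
  R2 -= 1·R0 → [0,-4,-3,3]
  R3 -= -2·R0 → [0,4,1,-3]
  R2 -= -2·R1 → [0,0,-1,-1]
  R3 -= 2·R1 → [0,0,-1,1]
  R3 -= 1·R2 → [0,0,0,2]

L=[[1,0,0,0],[2,1,0,0],[1,-2,1,0],[-2,2,1,1]] U=[[-2,2,1,0],[0,2,1,-2],[0,0,-1,-1],[0,0,0,2]]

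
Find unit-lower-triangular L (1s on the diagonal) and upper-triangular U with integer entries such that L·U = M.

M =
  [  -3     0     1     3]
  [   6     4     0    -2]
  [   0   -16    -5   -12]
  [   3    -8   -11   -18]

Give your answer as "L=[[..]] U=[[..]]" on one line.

L=[[1,0,0,0],[-2,1,0,0],[0,-4,1,0],[-1,-2,-2,1]] U=[[-3,0,1,3],[0,4,2,4],[0,0,3,4],[0,0,0,1]]

  r1 -= -2·r0 → [0,4,2,4]
  r2 -= 0·r0 → [0,-16,-5,-12]
  r3 -= -1·r0 → [0,-8,-10,-15]
  r2 -= -4·r1 → [0,0,3,4]
  r3 -= -2·r1 → [0,0,-6,-7]
  r3 -= -2·r2 → [0,0,0,1]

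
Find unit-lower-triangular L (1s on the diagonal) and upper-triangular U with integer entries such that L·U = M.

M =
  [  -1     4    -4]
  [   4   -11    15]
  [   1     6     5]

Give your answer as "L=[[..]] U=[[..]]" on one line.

L=[[1,0,0],[-4,1,0],[-1,2,1]] U=[[-1,4,-4],[0,5,-1],[0,0,3]]

  R1 -= -4·R0 → [0,5,-1]
  R2 -= -1·R0 → [0,10,1]
  R2 -= 2·R1 → [0,0,3]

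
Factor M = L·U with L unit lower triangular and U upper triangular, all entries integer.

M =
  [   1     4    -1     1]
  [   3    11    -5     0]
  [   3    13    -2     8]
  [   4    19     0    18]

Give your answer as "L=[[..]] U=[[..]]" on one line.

  r1 -= 3·r0 → [0,-1,-2,-3]
  r2 -= 3·r0 → [0,1,1,5]
  r3 -= 4·r0 → [0,3,4,14]
  r2 -= -1·r1 → [0,0,-1,2]
  r3 -= -3·r1 → [0,0,-2,5]
  r3 -= 2·r2 → [0,0,0,1]

L=[[1,0,0,0],[3,1,0,0],[3,-1,1,0],[4,-3,2,1]] U=[[1,4,-1,1],[0,-1,-2,-3],[0,0,-1,2],[0,0,0,1]]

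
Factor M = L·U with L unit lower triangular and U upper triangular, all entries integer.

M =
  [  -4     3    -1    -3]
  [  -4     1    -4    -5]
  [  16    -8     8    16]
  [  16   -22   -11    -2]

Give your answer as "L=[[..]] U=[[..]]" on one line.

  r1 -= 1·r0 → [0,-2,-3,-2]
  r2 -= -4·r0 → [0,4,4,4]
  r3 -= -4·r0 → [0,-10,-15,-14]
  r2 -= -2·r1 → [0,0,-2,0]
  r3 -= 5·r1 → [0,0,0,-4]
  r3 -= 0·r2 → [0,0,0,-4]

L=[[1,0,0,0],[1,1,0,0],[-4,-2,1,0],[-4,5,0,1]] U=[[-4,3,-1,-3],[0,-2,-3,-2],[0,0,-2,0],[0,0,0,-4]]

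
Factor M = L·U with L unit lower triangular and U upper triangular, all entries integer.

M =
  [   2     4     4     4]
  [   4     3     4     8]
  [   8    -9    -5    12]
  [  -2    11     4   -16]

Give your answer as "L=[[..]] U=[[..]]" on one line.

L=[[1,0,0,0],[2,1,0,0],[4,5,1,0],[-1,-3,4,1]] U=[[2,4,4,4],[0,-5,-4,0],[0,0,-1,-4],[0,0,0,4]]

  row1 -= 2·row0 → [0,-5,-4,0]
  row2 -= 4·row0 → [0,-25,-21,-4]
  row3 -= -1·row0 → [0,15,8,-12]
  row2 -= 5·row1 → [0,0,-1,-4]
  row3 -= -3·row1 → [0,0,-4,-12]
  row3 -= 4·row2 → [0,0,0,4]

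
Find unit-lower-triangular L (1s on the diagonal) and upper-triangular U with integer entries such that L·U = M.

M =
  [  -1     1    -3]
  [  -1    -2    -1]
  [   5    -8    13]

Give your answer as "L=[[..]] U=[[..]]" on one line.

L=[[1,0,0],[1,1,0],[-5,1,1]] U=[[-1,1,-3],[0,-3,2],[0,0,-4]]

  R1 -= 1·R0 → [0,-3,2]
  R2 -= -5·R0 → [0,-3,-2]
  R2 -= 1·R1 → [0,0,-4]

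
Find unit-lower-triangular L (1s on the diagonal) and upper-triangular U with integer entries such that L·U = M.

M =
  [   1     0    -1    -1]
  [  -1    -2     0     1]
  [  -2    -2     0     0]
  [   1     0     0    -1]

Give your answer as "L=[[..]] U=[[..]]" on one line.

  row1 -= -1·row0 → [0,-2,-1,0]
  row2 -= -2·row0 → [0,-2,-2,-2]
  row3 -= 1·row0 → [0,0,1,0]
  row2 -= 1·row1 → [0,0,-1,-2]
  row3 -= 0·row1 → [0,0,1,0]
  row3 -= -1·row2 → [0,0,0,-2]

L=[[1,0,0,0],[-1,1,0,0],[-2,1,1,0],[1,0,-1,1]] U=[[1,0,-1,-1],[0,-2,-1,0],[0,0,-1,-2],[0,0,0,-2]]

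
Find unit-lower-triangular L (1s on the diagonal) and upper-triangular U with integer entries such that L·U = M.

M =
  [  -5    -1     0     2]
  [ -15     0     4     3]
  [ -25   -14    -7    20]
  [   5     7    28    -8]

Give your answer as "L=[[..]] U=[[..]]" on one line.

L=[[1,0,0,0],[3,1,0,0],[5,-3,1,0],[-1,2,4,1]] U=[[-5,-1,0,2],[0,3,4,-3],[0,0,5,1],[0,0,0,-4]]

  r1 -= 3·r0 → [0,3,4,-3]
  r2 -= 5·r0 → [0,-9,-7,10]
  r3 -= -1·r0 → [0,6,28,-6]
  r2 -= -3·r1 → [0,0,5,1]
  r3 -= 2·r1 → [0,0,20,0]
  r3 -= 4·r2 → [0,0,0,-4]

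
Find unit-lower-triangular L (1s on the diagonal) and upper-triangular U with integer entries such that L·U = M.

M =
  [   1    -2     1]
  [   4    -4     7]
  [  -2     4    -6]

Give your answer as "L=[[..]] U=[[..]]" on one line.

  r1 -= 4·r0 → [0,4,3]
  r2 -= -2·r0 → [0,0,-4]
  r2 -= 0·r1 → [0,0,-4]

L=[[1,0,0],[4,1,0],[-2,0,1]] U=[[1,-2,1],[0,4,3],[0,0,-4]]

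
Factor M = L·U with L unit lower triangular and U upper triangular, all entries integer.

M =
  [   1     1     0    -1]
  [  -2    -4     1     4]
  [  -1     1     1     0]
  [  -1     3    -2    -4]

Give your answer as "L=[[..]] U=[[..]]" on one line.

  r1 -= -2·r0 → [0,-2,1,2]
  r2 -= -1·r0 → [0,2,1,-1]
  r3 -= -1·r0 → [0,4,-2,-5]
  r2 -= -1·r1 → [0,0,2,1]
  r3 -= -2·r1 → [0,0,0,-1]
  r3 -= 0·r2 → [0,0,0,-1]

L=[[1,0,0,0],[-2,1,0,0],[-1,-1,1,0],[-1,-2,0,1]] U=[[1,1,0,-1],[0,-2,1,2],[0,0,2,1],[0,0,0,-1]]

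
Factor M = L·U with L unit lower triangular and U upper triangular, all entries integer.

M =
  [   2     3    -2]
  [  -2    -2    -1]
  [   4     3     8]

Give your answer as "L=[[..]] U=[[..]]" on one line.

L=[[1,0,0],[-1,1,0],[2,-3,1]] U=[[2,3,-2],[0,1,-3],[0,0,3]]

  r1 -= -1·r0 → [0,1,-3]
  r2 -= 2·r0 → [0,-3,12]
  r2 -= -3·r1 → [0,0,3]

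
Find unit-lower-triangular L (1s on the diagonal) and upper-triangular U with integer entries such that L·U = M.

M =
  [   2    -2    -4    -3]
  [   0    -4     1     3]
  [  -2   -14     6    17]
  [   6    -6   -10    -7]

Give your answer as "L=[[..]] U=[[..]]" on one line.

  r1 -= 0·r0 → [0,-4,1,3]
  r2 -= -1·r0 → [0,-16,2,14]
  r3 -= 3·r0 → [0,0,2,2]
  r2 -= 4·r1 → [0,0,-2,2]
  r3 -= 0·r1 → [0,0,2,2]
  r3 -= -1·r2 → [0,0,0,4]

L=[[1,0,0,0],[0,1,0,0],[-1,4,1,0],[3,0,-1,1]] U=[[2,-2,-4,-3],[0,-4,1,3],[0,0,-2,2],[0,0,0,4]]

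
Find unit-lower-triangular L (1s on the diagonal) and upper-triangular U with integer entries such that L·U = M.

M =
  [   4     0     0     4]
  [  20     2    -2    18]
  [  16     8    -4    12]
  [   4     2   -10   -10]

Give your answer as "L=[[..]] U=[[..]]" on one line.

L=[[1,0,0,0],[5,1,0,0],[4,4,1,0],[1,1,-2,1]] U=[[4,0,0,4],[0,2,-2,-2],[0,0,4,4],[0,0,0,-4]]

  R1 -= 5·R0 → [0,2,-2,-2]
  R2 -= 4·R0 → [0,8,-4,-4]
  R3 -= 1·R0 → [0,2,-10,-14]
  R2 -= 4·R1 → [0,0,4,4]
  R3 -= 1·R1 → [0,0,-8,-12]
  R3 -= -2·R2 → [0,0,0,-4]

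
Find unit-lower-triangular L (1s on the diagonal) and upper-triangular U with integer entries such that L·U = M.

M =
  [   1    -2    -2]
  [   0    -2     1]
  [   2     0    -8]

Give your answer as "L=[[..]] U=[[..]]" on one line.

L=[[1,0,0],[0,1,0],[2,-2,1]] U=[[1,-2,-2],[0,-2,1],[0,0,-2]]

  r1 -= 0·r0 → [0,-2,1]
  r2 -= 2·r0 → [0,4,-4]
  r2 -= -2·r1 → [0,0,-2]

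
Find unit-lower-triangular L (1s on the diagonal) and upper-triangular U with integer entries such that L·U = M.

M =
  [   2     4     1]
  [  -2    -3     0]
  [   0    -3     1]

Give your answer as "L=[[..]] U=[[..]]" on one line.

L=[[1,0,0],[-1,1,0],[0,-3,1]] U=[[2,4,1],[0,1,1],[0,0,4]]

  R1 -= -1·R0 → [0,1,1]
  R2 -= 0·R0 → [0,-3,1]
  R2 -= -3·R1 → [0,0,4]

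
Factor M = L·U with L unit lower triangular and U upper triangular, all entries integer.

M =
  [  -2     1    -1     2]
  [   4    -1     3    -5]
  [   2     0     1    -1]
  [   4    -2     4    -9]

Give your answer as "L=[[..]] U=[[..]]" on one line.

L=[[1,0,0,0],[-2,1,0,0],[-1,1,1,0],[-2,0,-2,1]] U=[[-2,1,-1,2],[0,1,1,-1],[0,0,-1,2],[0,0,0,-1]]

  R1 -= -2·R0 → [0,1,1,-1]
  R2 -= -1·R0 → [0,1,0,1]
  R3 -= -2·R0 → [0,0,2,-5]
  R2 -= 1·R1 → [0,0,-1,2]
  R3 -= 0·R1 → [0,0,2,-5]
  R3 -= -2·R2 → [0,0,0,-1]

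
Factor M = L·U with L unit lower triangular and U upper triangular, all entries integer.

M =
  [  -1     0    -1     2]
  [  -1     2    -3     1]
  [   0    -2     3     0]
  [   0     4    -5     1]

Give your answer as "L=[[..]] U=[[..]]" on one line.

L=[[1,0,0,0],[1,1,0,0],[0,-1,1,0],[0,2,-1,1]] U=[[-1,0,-1,2],[0,2,-2,-1],[0,0,1,-1],[0,0,0,2]]

  R1 -= 1·R0 → [0,2,-2,-1]
  R2 -= 0·R0 → [0,-2,3,0]
  R3 -= 0·R0 → [0,4,-5,1]
  R2 -= -1·R1 → [0,0,1,-1]
  R3 -= 2·R1 → [0,0,-1,3]
  R3 -= -1·R2 → [0,0,0,2]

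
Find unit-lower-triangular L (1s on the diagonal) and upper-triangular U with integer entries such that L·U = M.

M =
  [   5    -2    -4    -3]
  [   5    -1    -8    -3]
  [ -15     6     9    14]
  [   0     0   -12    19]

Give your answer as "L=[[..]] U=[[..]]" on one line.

  row1 -= 1·row0 → [0,1,-4,0]
  row2 -= -3·row0 → [0,0,-3,5]
  row3 -= 0·row0 → [0,0,-12,19]
  row2 -= 0·row1 → [0,0,-3,5]
  row3 -= 0·row1 → [0,0,-12,19]
  row3 -= 4·row2 → [0,0,0,-1]

L=[[1,0,0,0],[1,1,0,0],[-3,0,1,0],[0,0,4,1]] U=[[5,-2,-4,-3],[0,1,-4,0],[0,0,-3,5],[0,0,0,-1]]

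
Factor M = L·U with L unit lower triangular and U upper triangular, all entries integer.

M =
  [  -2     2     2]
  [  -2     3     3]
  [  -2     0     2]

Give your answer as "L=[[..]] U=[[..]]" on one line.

L=[[1,0,0],[1,1,0],[1,-2,1]] U=[[-2,2,2],[0,1,1],[0,0,2]]

  row1 -= 1·row0 → [0,1,1]
  row2 -= 1·row0 → [0,-2,0]
  row2 -= -2·row1 → [0,0,2]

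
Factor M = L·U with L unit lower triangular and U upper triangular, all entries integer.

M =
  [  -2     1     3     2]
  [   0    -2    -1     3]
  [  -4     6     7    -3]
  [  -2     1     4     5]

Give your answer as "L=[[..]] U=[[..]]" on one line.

L=[[1,0,0,0],[0,1,0,0],[2,-2,1,0],[1,0,-1,1]] U=[[-2,1,3,2],[0,-2,-1,3],[0,0,-1,-1],[0,0,0,2]]

  row1 -= 0·row0 → [0,-2,-1,3]
  row2 -= 2·row0 → [0,4,1,-7]
  row3 -= 1·row0 → [0,0,1,3]
  row2 -= -2·row1 → [0,0,-1,-1]
  row3 -= 0·row1 → [0,0,1,3]
  row3 -= -1·row2 → [0,0,0,2]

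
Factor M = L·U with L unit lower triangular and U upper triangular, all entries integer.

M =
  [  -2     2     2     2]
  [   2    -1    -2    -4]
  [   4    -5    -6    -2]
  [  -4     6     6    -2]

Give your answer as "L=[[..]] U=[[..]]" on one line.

L=[[1,0,0,0],[-1,1,0,0],[-2,-1,1,0],[2,2,-1,1]] U=[[-2,2,2,2],[0,1,0,-2],[0,0,-2,0],[0,0,0,-2]]

  row1 -= -1·row0 → [0,1,0,-2]
  row2 -= -2·row0 → [0,-1,-2,2]
  row3 -= 2·row0 → [0,2,2,-6]
  row2 -= -1·row1 → [0,0,-2,0]
  row3 -= 2·row1 → [0,0,2,-2]
  row3 -= -1·row2 → [0,0,0,-2]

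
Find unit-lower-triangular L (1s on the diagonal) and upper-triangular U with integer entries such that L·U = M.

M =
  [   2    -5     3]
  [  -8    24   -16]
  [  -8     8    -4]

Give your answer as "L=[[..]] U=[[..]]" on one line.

  r1 -= -4·r0 → [0,4,-4]
  r2 -= -4·r0 → [0,-12,8]
  r2 -= -3·r1 → [0,0,-4]

L=[[1,0,0],[-4,1,0],[-4,-3,1]] U=[[2,-5,3],[0,4,-4],[0,0,-4]]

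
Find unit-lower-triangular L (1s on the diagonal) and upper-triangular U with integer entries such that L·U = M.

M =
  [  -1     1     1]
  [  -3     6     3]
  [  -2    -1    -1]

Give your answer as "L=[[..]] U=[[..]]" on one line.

L=[[1,0,0],[3,1,0],[2,-1,1]] U=[[-1,1,1],[0,3,0],[0,0,-3]]

  R1 -= 3·R0 → [0,3,0]
  R2 -= 2·R0 → [0,-3,-3]
  R2 -= -1·R1 → [0,0,-3]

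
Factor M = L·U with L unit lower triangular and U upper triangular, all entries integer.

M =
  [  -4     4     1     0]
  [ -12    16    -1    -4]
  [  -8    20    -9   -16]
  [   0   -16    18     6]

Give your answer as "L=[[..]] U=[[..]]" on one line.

L=[[1,0,0,0],[3,1,0,0],[2,3,1,0],[0,-4,2,1]] U=[[-4,4,1,0],[0,4,-4,-4],[0,0,1,-4],[0,0,0,-2]]

  r1 -= 3·r0 → [0,4,-4,-4]
  r2 -= 2·r0 → [0,12,-11,-16]
  r3 -= 0·r0 → [0,-16,18,6]
  r2 -= 3·r1 → [0,0,1,-4]
  r3 -= -4·r1 → [0,0,2,-10]
  r3 -= 2·r2 → [0,0,0,-2]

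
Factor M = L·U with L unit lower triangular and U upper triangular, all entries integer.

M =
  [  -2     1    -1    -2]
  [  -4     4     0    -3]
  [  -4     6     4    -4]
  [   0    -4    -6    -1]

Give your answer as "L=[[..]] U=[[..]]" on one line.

L=[[1,0,0,0],[2,1,0,0],[2,2,1,0],[0,-2,-1,1]] U=[[-2,1,-1,-2],[0,2,2,1],[0,0,2,-2],[0,0,0,-1]]

  row1 -= 2·row0 → [0,2,2,1]
  row2 -= 2·row0 → [0,4,6,0]
  row3 -= 0·row0 → [0,-4,-6,-1]
  row2 -= 2·row1 → [0,0,2,-2]
  row3 -= -2·row1 → [0,0,-2,1]
  row3 -= -1·row2 → [0,0,0,-1]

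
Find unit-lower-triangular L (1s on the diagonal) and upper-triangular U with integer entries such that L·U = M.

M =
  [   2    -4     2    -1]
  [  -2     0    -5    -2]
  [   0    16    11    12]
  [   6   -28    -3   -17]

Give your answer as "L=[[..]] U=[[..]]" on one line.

L=[[1,0,0,0],[-1,1,0,0],[0,-4,1,0],[3,4,-3,1]] U=[[2,-4,2,-1],[0,-4,-3,-3],[0,0,-1,0],[0,0,0,-2]]

  r1 -= -1·r0 → [0,-4,-3,-3]
  r2 -= 0·r0 → [0,16,11,12]
  r3 -= 3·r0 → [0,-16,-9,-14]
  r2 -= -4·r1 → [0,0,-1,0]
  r3 -= 4·r1 → [0,0,3,-2]
  r3 -= -3·r2 → [0,0,0,-2]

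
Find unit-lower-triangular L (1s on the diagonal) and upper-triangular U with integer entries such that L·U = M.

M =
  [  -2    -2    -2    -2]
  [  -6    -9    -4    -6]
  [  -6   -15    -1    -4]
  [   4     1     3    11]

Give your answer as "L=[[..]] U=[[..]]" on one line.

L=[[1,0,0,0],[3,1,0,0],[3,3,1,0],[-2,1,3,1]] U=[[-2,-2,-2,-2],[0,-3,2,0],[0,0,-1,2],[0,0,0,1]]

  row1 -= 3·row0 → [0,-3,2,0]
  row2 -= 3·row0 → [0,-9,5,2]
  row3 -= -2·row0 → [0,-3,-1,7]
  row2 -= 3·row1 → [0,0,-1,2]
  row3 -= 1·row1 → [0,0,-3,7]
  row3 -= 3·row2 → [0,0,0,1]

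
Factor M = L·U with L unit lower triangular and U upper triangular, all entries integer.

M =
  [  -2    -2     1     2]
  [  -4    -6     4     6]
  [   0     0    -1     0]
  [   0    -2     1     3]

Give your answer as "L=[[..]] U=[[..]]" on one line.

  R1 -= 2·R0 → [0,-2,2,2]
  R2 -= 0·R0 → [0,0,-1,0]
  R3 -= 0·R0 → [0,-2,1,3]
  R2 -= 0·R1 → [0,0,-1,0]
  R3 -= 1·R1 → [0,0,-1,1]
  R3 -= 1·R2 → [0,0,0,1]

L=[[1,0,0,0],[2,1,0,0],[0,0,1,0],[0,1,1,1]] U=[[-2,-2,1,2],[0,-2,2,2],[0,0,-1,0],[0,0,0,1]]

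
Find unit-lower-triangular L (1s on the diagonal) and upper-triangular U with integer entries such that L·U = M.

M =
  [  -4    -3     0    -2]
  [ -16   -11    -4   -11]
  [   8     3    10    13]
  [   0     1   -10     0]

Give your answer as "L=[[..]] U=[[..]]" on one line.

L=[[1,0,0,0],[4,1,0,0],[-2,-3,1,0],[0,1,3,1]] U=[[-4,-3,0,-2],[0,1,-4,-3],[0,0,-2,0],[0,0,0,3]]

  R1 -= 4·R0 → [0,1,-4,-3]
  R2 -= -2·R0 → [0,-3,10,9]
  R3 -= 0·R0 → [0,1,-10,0]
  R2 -= -3·R1 → [0,0,-2,0]
  R3 -= 1·R1 → [0,0,-6,3]
  R3 -= 3·R2 → [0,0,0,3]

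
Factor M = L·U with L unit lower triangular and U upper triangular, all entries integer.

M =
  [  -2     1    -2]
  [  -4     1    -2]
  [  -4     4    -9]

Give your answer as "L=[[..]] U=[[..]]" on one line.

L=[[1,0,0],[2,1,0],[2,-2,1]] U=[[-2,1,-2],[0,-1,2],[0,0,-1]]

  row1 -= 2·row0 → [0,-1,2]
  row2 -= 2·row0 → [0,2,-5]
  row2 -= -2·row1 → [0,0,-1]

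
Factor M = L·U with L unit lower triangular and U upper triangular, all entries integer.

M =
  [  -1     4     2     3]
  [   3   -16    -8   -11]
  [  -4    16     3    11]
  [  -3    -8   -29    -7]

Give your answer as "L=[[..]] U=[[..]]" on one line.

  R1 -= -3·R0 → [0,-4,-2,-2]
  R2 -= 4·R0 → [0,0,-5,-1]
  R3 -= 3·R0 → [0,-20,-35,-16]
  R2 -= 0·R1 → [0,0,-5,-1]
  R3 -= 5·R1 → [0,0,-25,-6]
  R3 -= 5·R2 → [0,0,0,-1]

L=[[1,0,0,0],[-3,1,0,0],[4,0,1,0],[3,5,5,1]] U=[[-1,4,2,3],[0,-4,-2,-2],[0,0,-5,-1],[0,0,0,-1]]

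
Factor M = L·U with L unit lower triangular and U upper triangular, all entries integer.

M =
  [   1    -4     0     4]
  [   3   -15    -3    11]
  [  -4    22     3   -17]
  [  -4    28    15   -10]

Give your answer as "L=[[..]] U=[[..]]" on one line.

  row1 -= 3·row0 → [0,-3,-3,-1]
  row2 -= -4·row0 → [0,6,3,-1]
  row3 -= -4·row0 → [0,12,15,6]
  row2 -= -2·row1 → [0,0,-3,-3]
  row3 -= -4·row1 → [0,0,3,2]
  row3 -= -1·row2 → [0,0,0,-1]

L=[[1,0,0,0],[3,1,0,0],[-4,-2,1,0],[-4,-4,-1,1]] U=[[1,-4,0,4],[0,-3,-3,-1],[0,0,-3,-3],[0,0,0,-1]]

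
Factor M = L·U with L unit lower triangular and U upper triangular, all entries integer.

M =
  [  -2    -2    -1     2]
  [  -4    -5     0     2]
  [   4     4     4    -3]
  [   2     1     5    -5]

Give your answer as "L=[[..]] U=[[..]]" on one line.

  r1 -= 2·r0 → [0,-1,2,-2]
  r2 -= -2·r0 → [0,0,2,1]
  r3 -= -1·r0 → [0,-1,4,-3]
  r2 -= 0·r1 → [0,0,2,1]
  r3 -= 1·r1 → [0,0,2,-1]
  r3 -= 1·r2 → [0,0,0,-2]

L=[[1,0,0,0],[2,1,0,0],[-2,0,1,0],[-1,1,1,1]] U=[[-2,-2,-1,2],[0,-1,2,-2],[0,0,2,1],[0,0,0,-2]]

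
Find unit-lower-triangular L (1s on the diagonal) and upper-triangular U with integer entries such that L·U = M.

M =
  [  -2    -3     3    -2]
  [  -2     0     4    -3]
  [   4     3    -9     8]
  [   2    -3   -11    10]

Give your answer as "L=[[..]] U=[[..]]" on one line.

  row1 -= 1·row0 → [0,3,1,-1]
  row2 -= -2·row0 → [0,-3,-3,4]
  row3 -= -1·row0 → [0,-6,-8,8]
  row2 -= -1·row1 → [0,0,-2,3]
  row3 -= -2·row1 → [0,0,-6,6]
  row3 -= 3·row2 → [0,0,0,-3]

L=[[1,0,0,0],[1,1,0,0],[-2,-1,1,0],[-1,-2,3,1]] U=[[-2,-3,3,-2],[0,3,1,-1],[0,0,-2,3],[0,0,0,-3]]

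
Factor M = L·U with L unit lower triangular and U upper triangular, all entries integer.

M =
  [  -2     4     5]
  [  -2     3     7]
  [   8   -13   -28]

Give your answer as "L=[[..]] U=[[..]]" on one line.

  R1 -= 1·R0 → [0,-1,2]
  R2 -= -4·R0 → [0,3,-8]
  R2 -= -3·R1 → [0,0,-2]

L=[[1,0,0],[1,1,0],[-4,-3,1]] U=[[-2,4,5],[0,-1,2],[0,0,-2]]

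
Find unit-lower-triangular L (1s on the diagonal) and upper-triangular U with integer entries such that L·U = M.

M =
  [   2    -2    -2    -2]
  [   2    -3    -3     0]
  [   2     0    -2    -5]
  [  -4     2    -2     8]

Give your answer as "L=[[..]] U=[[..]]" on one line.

  row1 -= 1·row0 → [0,-1,-1,2]
  row2 -= 1·row0 → [0,2,0,-3]
  row3 -= -2·row0 → [0,-2,-6,4]
  row2 -= -2·row1 → [0,0,-2,1]
  row3 -= 2·row1 → [0,0,-4,0]
  row3 -= 2·row2 → [0,0,0,-2]

L=[[1,0,0,0],[1,1,0,0],[1,-2,1,0],[-2,2,2,1]] U=[[2,-2,-2,-2],[0,-1,-1,2],[0,0,-2,1],[0,0,0,-2]]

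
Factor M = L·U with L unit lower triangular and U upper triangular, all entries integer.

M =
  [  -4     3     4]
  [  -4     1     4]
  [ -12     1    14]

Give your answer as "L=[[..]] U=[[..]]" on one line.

  R1 -= 1·R0 → [0,-2,0]
  R2 -= 3·R0 → [0,-8,2]
  R2 -= 4·R1 → [0,0,2]

L=[[1,0,0],[1,1,0],[3,4,1]] U=[[-4,3,4],[0,-2,0],[0,0,2]]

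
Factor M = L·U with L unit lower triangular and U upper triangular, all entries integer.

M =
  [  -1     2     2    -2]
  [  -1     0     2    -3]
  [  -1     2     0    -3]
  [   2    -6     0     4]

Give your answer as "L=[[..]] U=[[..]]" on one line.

  R1 -= 1·R0 → [0,-2,0,-1]
  R2 -= 1·R0 → [0,0,-2,-1]
  R3 -= -2·R0 → [0,-2,4,0]
  R2 -= 0·R1 → [0,0,-2,-1]
  R3 -= 1·R1 → [0,0,4,1]
  R3 -= -2·R2 → [0,0,0,-1]

L=[[1,0,0,0],[1,1,0,0],[1,0,1,0],[-2,1,-2,1]] U=[[-1,2,2,-2],[0,-2,0,-1],[0,0,-2,-1],[0,0,0,-1]]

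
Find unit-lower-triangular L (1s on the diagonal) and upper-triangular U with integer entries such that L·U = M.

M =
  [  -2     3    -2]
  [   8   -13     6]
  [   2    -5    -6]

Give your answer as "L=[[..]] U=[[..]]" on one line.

L=[[1,0,0],[-4,1,0],[-1,2,1]] U=[[-2,3,-2],[0,-1,-2],[0,0,-4]]

  R1 -= -4·R0 → [0,-1,-2]
  R2 -= -1·R0 → [0,-2,-8]
  R2 -= 2·R1 → [0,0,-4]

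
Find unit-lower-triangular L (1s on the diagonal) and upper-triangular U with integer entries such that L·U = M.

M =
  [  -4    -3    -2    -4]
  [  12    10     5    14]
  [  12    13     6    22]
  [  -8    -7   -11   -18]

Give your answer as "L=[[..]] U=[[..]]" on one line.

L=[[1,0,0,0],[-3,1,0,0],[-3,4,1,0],[2,-1,-2,1]] U=[[-4,-3,-2,-4],[0,1,-1,2],[0,0,4,2],[0,0,0,-4]]

  r1 -= -3·r0 → [0,1,-1,2]
  r2 -= -3·r0 → [0,4,0,10]
  r3 -= 2·r0 → [0,-1,-7,-10]
  r2 -= 4·r1 → [0,0,4,2]
  r3 -= -1·r1 → [0,0,-8,-8]
  r3 -= -2·r2 → [0,0,0,-4]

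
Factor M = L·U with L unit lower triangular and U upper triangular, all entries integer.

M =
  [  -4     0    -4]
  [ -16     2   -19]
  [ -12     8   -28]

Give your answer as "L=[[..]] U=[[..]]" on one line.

L=[[1,0,0],[4,1,0],[3,4,1]] U=[[-4,0,-4],[0,2,-3],[0,0,-4]]

  row1 -= 4·row0 → [0,2,-3]
  row2 -= 3·row0 → [0,8,-16]
  row2 -= 4·row1 → [0,0,-4]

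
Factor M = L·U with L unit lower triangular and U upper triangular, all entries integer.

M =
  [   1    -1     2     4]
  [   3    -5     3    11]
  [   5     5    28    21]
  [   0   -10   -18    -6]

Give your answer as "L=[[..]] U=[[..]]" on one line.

L=[[1,0,0,0],[3,1,0,0],[5,-5,1,0],[0,5,-1,1]] U=[[1,-1,2,4],[0,-2,-3,-1],[0,0,3,-4],[0,0,0,-5]]

  row1 -= 3·row0 → [0,-2,-3,-1]
  row2 -= 5·row0 → [0,10,18,1]
  row3 -= 0·row0 → [0,-10,-18,-6]
  row2 -= -5·row1 → [0,0,3,-4]
  row3 -= 5·row1 → [0,0,-3,-1]
  row3 -= -1·row2 → [0,0,0,-5]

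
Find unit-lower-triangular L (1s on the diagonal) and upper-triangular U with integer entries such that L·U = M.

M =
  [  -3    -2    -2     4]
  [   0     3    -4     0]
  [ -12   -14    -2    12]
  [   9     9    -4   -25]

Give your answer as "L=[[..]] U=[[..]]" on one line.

L=[[1,0,0,0],[0,1,0,0],[4,-2,1,0],[-3,1,3,1]] U=[[-3,-2,-2,4],[0,3,-4,0],[0,0,-2,-4],[0,0,0,-1]]

  R1 -= 0·R0 → [0,3,-4,0]
  R2 -= 4·R0 → [0,-6,6,-4]
  R3 -= -3·R0 → [0,3,-10,-13]
  R2 -= -2·R1 → [0,0,-2,-4]
  R3 -= 1·R1 → [0,0,-6,-13]
  R3 -= 3·R2 → [0,0,0,-1]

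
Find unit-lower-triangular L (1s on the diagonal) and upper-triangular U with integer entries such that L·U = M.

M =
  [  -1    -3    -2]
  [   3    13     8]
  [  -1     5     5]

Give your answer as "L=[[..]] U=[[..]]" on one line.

  R1 -= -3·R0 → [0,4,2]
  R2 -= 1·R0 → [0,8,7]
  R2 -= 2·R1 → [0,0,3]

L=[[1,0,0],[-3,1,0],[1,2,1]] U=[[-1,-3,-2],[0,4,2],[0,0,3]]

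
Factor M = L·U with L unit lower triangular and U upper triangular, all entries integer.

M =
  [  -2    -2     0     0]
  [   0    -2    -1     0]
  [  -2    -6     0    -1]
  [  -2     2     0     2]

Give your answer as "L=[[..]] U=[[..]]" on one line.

  row1 -= 0·row0 → [0,-2,-1,0]
  row2 -= 1·row0 → [0,-4,0,-1]
  row3 -= 1·row0 → [0,4,0,2]
  row2 -= 2·row1 → [0,0,2,-1]
  row3 -= -2·row1 → [0,0,-2,2]
  row3 -= -1·row2 → [0,0,0,1]

L=[[1,0,0,0],[0,1,0,0],[1,2,1,0],[1,-2,-1,1]] U=[[-2,-2,0,0],[0,-2,-1,0],[0,0,2,-1],[0,0,0,1]]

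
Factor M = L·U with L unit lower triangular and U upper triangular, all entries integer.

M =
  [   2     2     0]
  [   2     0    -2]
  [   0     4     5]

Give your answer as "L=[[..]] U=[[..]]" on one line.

  R1 -= 1·R0 → [0,-2,-2]
  R2 -= 0·R0 → [0,4,5]
  R2 -= -2·R1 → [0,0,1]

L=[[1,0,0],[1,1,0],[0,-2,1]] U=[[2,2,0],[0,-2,-2],[0,0,1]]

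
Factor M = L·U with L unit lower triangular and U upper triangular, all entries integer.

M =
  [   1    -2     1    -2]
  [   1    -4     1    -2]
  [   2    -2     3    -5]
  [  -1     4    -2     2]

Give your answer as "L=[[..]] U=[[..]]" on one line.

  R1 -= 1·R0 → [0,-2,0,0]
  R2 -= 2·R0 → [0,2,1,-1]
  R3 -= -1·R0 → [0,2,-1,0]
  R2 -= -1·R1 → [0,0,1,-1]
  R3 -= -1·R1 → [0,0,-1,0]
  R3 -= -1·R2 → [0,0,0,-1]

L=[[1,0,0,0],[1,1,0,0],[2,-1,1,0],[-1,-1,-1,1]] U=[[1,-2,1,-2],[0,-2,0,0],[0,0,1,-1],[0,0,0,-1]]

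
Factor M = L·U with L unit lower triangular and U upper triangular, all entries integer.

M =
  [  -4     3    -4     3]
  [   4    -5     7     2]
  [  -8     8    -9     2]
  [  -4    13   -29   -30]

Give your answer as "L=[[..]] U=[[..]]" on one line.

  row1 -= -1·row0 → [0,-2,3,5]
  row2 -= 2·row0 → [0,2,-1,-4]
  row3 -= 1·row0 → [0,10,-25,-33]
  row2 -= -1·row1 → [0,0,2,1]
  row3 -= -5·row1 → [0,0,-10,-8]
  row3 -= -5·row2 → [0,0,0,-3]

L=[[1,0,0,0],[-1,1,0,0],[2,-1,1,0],[1,-5,-5,1]] U=[[-4,3,-4,3],[0,-2,3,5],[0,0,2,1],[0,0,0,-3]]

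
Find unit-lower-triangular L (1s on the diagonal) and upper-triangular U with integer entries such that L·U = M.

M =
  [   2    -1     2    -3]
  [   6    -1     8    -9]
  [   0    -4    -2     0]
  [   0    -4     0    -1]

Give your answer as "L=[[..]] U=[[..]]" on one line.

L=[[1,0,0,0],[3,1,0,0],[0,-2,1,0],[0,-2,2,1]] U=[[2,-1,2,-3],[0,2,2,0],[0,0,2,0],[0,0,0,-1]]

  row1 -= 3·row0 → [0,2,2,0]
  row2 -= 0·row0 → [0,-4,-2,0]
  row3 -= 0·row0 → [0,-4,0,-1]
  row2 -= -2·row1 → [0,0,2,0]
  row3 -= -2·row1 → [0,0,4,-1]
  row3 -= 2·row2 → [0,0,0,-1]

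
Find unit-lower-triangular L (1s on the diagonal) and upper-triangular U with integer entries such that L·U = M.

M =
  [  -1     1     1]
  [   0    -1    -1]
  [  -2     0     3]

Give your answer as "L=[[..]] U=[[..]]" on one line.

  row1 -= 0·row0 → [0,-1,-1]
  row2 -= 2·row0 → [0,-2,1]
  row2 -= 2·row1 → [0,0,3]

L=[[1,0,0],[0,1,0],[2,2,1]] U=[[-1,1,1],[0,-1,-1],[0,0,3]]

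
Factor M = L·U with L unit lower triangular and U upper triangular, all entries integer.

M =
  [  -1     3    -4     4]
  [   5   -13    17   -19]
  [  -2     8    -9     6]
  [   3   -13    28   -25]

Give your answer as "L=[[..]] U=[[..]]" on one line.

L=[[1,0,0,0],[-5,1,0,0],[2,1,1,0],[-3,-2,5,1]] U=[[-1,3,-4,4],[0,2,-3,1],[0,0,2,-3],[0,0,0,4]]

  row1 -= -5·row0 → [0,2,-3,1]
  row2 -= 2·row0 → [0,2,-1,-2]
  row3 -= -3·row0 → [0,-4,16,-13]
  row2 -= 1·row1 → [0,0,2,-3]
  row3 -= -2·row1 → [0,0,10,-11]
  row3 -= 5·row2 → [0,0,0,4]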